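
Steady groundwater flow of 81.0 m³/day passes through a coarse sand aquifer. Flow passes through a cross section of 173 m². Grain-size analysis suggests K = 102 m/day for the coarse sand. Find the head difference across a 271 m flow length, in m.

From Q = K·A·i, i = Q / (K·A) = 81.0 / (102.0 × 173.0) = 0.004590.
Head loss Δh = i · L = 0.004590 × 271 = 1.244 m.

1.24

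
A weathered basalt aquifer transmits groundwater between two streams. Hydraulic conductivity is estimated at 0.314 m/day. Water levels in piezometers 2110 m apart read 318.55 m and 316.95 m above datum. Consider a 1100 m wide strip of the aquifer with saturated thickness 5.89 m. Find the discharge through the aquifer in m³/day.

Cross-sectional area A = 1100 × 5.89 = 6479 m².
Hydraulic gradient i = (318.55 − 316.95) / 2110 = 1.6 / 2110 = 0.0007583.
Darcy's law: Q = K · A · i = 0.3140 × 6479 × 0.0007583 = 1.543 m³/day.

1.54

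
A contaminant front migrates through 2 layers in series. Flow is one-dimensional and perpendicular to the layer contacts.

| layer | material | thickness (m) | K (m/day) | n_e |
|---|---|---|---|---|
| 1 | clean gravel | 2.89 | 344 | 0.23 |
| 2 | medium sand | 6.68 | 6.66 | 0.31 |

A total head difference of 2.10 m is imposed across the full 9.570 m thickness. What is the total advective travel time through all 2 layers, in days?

1.32

With flow normal to the layers, continuity requires the same specific discharge q through every layer.
Σ(b_i/K_i) = 2.89/344 + 6.68/6.66 = 1.011 d.
q = Δh / Σ(b_i/K_i) = 2.10 / 1.011 = 2.076 m/day.
In each layer the seepage velocity is v_i = q/n_i, so the layer transit time is t_i = b_i·n_i / q:
  layer 1 (clean gravel): t_1 = 2.89 × 0.23 / 2.076 = 0.3201 d
  layer 2 (medium sand): t_2 = 6.68 × 0.31 / 2.076 = 0.9973 d
Total t = Σ t_i = 1.317 days.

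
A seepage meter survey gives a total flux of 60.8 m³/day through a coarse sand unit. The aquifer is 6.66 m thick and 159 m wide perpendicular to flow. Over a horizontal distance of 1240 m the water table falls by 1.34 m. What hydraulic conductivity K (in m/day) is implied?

Cross-sectional area A = 159 × 6.66 = 1059 m².
Hydraulic gradient i = Δh / L = 1.34 / 1240 = 0.001081.
From Q = K·A·i, K = Q / (A·i) = 60.8 / (1059 × 0.001081) = 53.13 m/day.

53.1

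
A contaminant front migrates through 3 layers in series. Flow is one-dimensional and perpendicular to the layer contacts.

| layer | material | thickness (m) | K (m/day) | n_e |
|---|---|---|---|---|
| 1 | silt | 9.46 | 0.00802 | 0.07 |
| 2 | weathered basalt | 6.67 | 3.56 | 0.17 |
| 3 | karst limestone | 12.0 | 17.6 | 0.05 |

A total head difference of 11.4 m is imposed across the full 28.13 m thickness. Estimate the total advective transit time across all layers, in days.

With flow normal to the layers, continuity requires the same specific discharge q through every layer.
Σ(b_i/K_i) = 9.46/0.00802 + 6.67/3.56 + 12.0/17.6 = 1182 d.
q = Δh / Σ(b_i/K_i) = 11.4 / 1182 = 0.009644 m/day.
In each layer the seepage velocity is v_i = q/n_i, so the layer transit time is t_i = b_i·n_i / q:
  layer 1 (silt): t_1 = 9.46 × 0.07 / 0.009644 = 68.67 d
  layer 2 (weathered basalt): t_2 = 6.67 × 0.17 / 0.009644 = 117.6 d
  layer 3 (karst limestone): t_3 = 12.0 × 0.05 / 0.009644 = 62.22 d
Total t = Σ t_i = 248.5 days.

248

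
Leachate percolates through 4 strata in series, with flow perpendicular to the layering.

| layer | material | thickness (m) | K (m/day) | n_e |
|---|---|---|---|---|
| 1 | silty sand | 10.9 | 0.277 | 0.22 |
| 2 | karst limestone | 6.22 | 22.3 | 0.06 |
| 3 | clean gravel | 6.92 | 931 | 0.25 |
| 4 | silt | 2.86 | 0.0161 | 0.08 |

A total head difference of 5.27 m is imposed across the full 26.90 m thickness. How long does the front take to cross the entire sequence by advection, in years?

With flow normal to the layers, continuity requires the same specific discharge q through every layer.
Σ(b_i/K_i) = 10.9/0.277 + 6.22/22.3 + 6.92/931 + 2.86/0.0161 = 217.3 d.
q = Δh / Σ(b_i/K_i) = 5.27 / 217.3 = 0.02425 m/day.
In each layer the seepage velocity is v_i = q/n_i, so the layer transit time is t_i = b_i·n_i / q:
  layer 1 (silty sand): t_1 = 10.9 × 0.22 / 0.02425 = 98.87 d
  layer 2 (karst limestone): t_2 = 6.22 × 0.06 / 0.02425 = 15.39 d
  layer 3 (clean gravel): t_3 = 6.92 × 0.25 / 0.02425 = 71.33 d
  layer 4 (silt): t_4 = 2.86 × 0.08 / 0.02425 = 9.433 d
Total t = Σ t_i = 195.0 days = 0.5339 years.

0.534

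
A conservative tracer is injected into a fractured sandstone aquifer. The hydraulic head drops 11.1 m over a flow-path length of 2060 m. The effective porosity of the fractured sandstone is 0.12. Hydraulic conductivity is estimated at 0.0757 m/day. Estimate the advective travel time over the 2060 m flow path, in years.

1660

Hydraulic gradient i = Δh / L = 11.1 / 2060 = 0.005388.
Darcy flux q = K · i = 0.07570 × 0.005388 = 0.0004079 m/day.
Seepage velocity v = q / n_e = 0.0004079 / 0.12 = 0.003399 m/day.
Travel time t = L / v = 2060 / 0.003399 = 6.060e+05 days = 1659 years.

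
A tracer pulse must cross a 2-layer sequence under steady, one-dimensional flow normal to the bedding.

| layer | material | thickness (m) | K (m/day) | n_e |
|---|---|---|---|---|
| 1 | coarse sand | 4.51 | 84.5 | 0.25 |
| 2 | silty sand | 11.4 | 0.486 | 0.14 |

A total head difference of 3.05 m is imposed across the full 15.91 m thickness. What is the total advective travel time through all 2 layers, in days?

With flow normal to the layers, continuity requires the same specific discharge q through every layer.
Σ(b_i/K_i) = 4.51/84.5 + 11.4/0.486 = 23.51 d.
q = Δh / Σ(b_i/K_i) = 3.05 / 23.51 = 0.1297 m/day.
In each layer the seepage velocity is v_i = q/n_i, so the layer transit time is t_i = b_i·n_i / q:
  layer 1 (coarse sand): t_1 = 4.51 × 0.25 / 0.1297 = 8.691 d
  layer 2 (silty sand): t_2 = 11.4 × 0.14 / 0.1297 = 12.30 d
Total t = Σ t_i = 20.99 days.

21.0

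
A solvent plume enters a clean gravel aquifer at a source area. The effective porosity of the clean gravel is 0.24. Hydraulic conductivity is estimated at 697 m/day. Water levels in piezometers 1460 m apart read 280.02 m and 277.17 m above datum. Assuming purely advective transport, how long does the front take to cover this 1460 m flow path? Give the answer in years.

Hydraulic gradient i = (280.02 − 277.17) / 1460 = 2.85 / 1460 = 0.001952.
Darcy flux q = K · i = 697.0 × 0.001952 = 1.361 m/day.
Seepage velocity v = q / n_e = 1.361 / 0.24 = 5.669 m/day.
Travel time t = L / v = 1460 / 5.669 = 257.5 days = 0.7051 years.

0.705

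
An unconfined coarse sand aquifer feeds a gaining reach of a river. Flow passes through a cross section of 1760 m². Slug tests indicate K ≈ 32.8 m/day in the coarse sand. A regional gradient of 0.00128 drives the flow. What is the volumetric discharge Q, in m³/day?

Hydraulic gradient i = 0.00128.
Darcy's law: Q = K · A · i = 32.80 × 1760 × 0.001280 = 73.89 m³/day.

73.9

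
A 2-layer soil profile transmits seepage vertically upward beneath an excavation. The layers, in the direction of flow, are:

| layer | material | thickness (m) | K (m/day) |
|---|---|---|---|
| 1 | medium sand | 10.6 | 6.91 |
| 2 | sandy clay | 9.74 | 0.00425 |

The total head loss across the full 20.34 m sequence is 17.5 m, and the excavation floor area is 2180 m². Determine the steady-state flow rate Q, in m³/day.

16.6

Flow is perpendicular to layering, so the layers act in series and the equivalent K is the thickness-weighted harmonic mean.
Total thickness L = 10.6 + 9.74 = 20.34 m.
Σ(b_i/K_i) = 10.6/6.91 + 9.74/0.00425 = 2293 d.
K_eq = L / Σ(b_i/K_i) = 20.34 / 2293 = 0.008869 m/day.
Q = K_eq · A · (Δh/L) = 0.008869 × 2180 × (17.5/20.34) = 16.64 m³/day.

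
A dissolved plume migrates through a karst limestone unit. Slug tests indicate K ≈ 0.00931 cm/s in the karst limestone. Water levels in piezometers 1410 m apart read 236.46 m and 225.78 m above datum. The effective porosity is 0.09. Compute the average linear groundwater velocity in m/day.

Convert K: 0.00931 cm/s × 864 = 8.044 m/day.
Hydraulic gradient i = (236.46 − 225.78) / 1410 = 10.68 / 1410 = 0.007574.
Darcy flux q = K · i = 8.044 × 0.007574 = 0.06093 m/day.
Seepage velocity v = q / n_e = 0.06093 / 0.09 = 0.6770 m/day.

0.677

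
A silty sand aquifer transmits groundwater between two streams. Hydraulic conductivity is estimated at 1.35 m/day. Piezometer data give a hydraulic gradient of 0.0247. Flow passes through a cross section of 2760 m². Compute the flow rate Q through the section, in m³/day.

Hydraulic gradient i = 0.0247.
Darcy's law: Q = K · A · i = 1.350 × 2760 × 0.02470 = 92.03 m³/day.

92.0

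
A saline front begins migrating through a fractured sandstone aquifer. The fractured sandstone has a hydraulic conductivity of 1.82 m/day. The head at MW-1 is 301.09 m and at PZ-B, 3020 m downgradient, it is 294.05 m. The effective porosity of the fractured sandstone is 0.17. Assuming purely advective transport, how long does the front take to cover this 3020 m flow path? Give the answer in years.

Hydraulic gradient i = (301.09 − 294.05) / 3020 = 7.04 / 3020 = 0.002331.
Darcy flux q = K · i = 1.820 × 0.002331 = 0.004243 m/day.
Seepage velocity v = q / n_e = 0.004243 / 0.17 = 0.02496 m/day.
Travel time t = L / v = 3020 / 0.02496 = 1.210e+05 days = 331.3 years.

331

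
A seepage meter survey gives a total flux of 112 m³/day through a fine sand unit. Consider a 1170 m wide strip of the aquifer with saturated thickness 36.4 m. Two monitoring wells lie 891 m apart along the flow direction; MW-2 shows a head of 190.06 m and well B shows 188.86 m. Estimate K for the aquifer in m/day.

Cross-sectional area A = 1170 × 36.4 = 42588 m².
Hydraulic gradient i = (190.06 − 188.86) / 891 = 1.2 / 891 = 0.001347.
From Q = K·A·i, K = Q / (A·i) = 112 / (42588 × 0.001347) = 1.953 m/day.

1.95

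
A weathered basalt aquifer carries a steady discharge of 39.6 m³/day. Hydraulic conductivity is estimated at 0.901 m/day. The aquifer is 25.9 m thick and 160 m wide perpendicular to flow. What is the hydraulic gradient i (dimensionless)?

Cross-sectional area A = 160 × 25.9 = 4144 m².
From Q = K·A·i, i = Q / (K·A) = 39.6 / (0.9010 × 4144) = 0.01061.

0.0106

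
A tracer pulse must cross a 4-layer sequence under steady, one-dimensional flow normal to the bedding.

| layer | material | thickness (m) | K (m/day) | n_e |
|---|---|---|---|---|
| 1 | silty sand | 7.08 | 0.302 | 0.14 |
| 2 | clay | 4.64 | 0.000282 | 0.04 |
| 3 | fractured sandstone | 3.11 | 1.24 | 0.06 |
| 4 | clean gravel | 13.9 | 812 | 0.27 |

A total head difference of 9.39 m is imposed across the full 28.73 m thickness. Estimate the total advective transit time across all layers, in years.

With flow normal to the layers, continuity requires the same specific discharge q through every layer.
Σ(b_i/K_i) = 7.08/0.302 + 4.64/0.000282 + 3.11/1.24 + 13.9/812 = 16480 d.
q = Δh / Σ(b_i/K_i) = 9.39 / 16480 = 0.0005698 m/day.
In each layer the seepage velocity is v_i = q/n_i, so the layer transit time is t_i = b_i·n_i / q:
  layer 1 (silty sand): t_1 = 7.08 × 0.14 / 0.0005698 = 1740 d
  layer 2 (clay): t_2 = 4.64 × 0.04 / 0.0005698 = 325.7 d
  layer 3 (fractured sandstone): t_3 = 3.11 × 0.06 / 0.0005698 = 327.5 d
  layer 4 (clean gravel): t_4 = 13.9 × 0.27 / 0.0005698 = 6587 d
Total t = Σ t_i = 8980 days = 24.58 years.

24.6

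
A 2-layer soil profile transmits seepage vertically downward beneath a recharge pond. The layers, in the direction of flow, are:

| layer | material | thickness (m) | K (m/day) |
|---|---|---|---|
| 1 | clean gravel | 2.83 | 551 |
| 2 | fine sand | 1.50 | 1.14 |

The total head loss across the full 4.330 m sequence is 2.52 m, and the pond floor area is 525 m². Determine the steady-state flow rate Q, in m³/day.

Flow is perpendicular to layering, so the layers act in series and the equivalent K is the thickness-weighted harmonic mean.
Total thickness L = 2.83 + 1.50 = 4.330 m.
Σ(b_i/K_i) = 2.83/551 + 1.50/1.14 = 1.321 d.
K_eq = L / Σ(b_i/K_i) = 4.330 / 1.321 = 3.278 m/day.
Q = K_eq · A · (Δh/L) = 3.278 × 525 × (2.52/4.330) = 1002 m³/day.

1000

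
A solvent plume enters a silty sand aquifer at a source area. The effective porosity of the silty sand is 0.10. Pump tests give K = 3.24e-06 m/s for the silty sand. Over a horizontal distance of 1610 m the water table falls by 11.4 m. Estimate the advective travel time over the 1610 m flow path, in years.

222

Convert K: 3.24e-06 m/s × 86400 = 0.2799 m/day.
Hydraulic gradient i = Δh / L = 11.4 / 1610 = 0.007081.
Darcy flux q = K · i = 0.2799 × 0.007081 = 0.001982 m/day.
Seepage velocity v = q / n_e = 0.001982 / 0.10 = 0.01982 m/day.
Travel time t = L / v = 1610 / 0.01982 = 81225 days = 222.4 years.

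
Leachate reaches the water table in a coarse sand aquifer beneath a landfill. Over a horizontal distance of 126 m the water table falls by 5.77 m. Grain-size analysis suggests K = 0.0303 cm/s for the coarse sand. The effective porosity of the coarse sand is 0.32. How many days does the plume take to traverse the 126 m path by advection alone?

Convert K: 0.0303 cm/s × 864 = 26.18 m/day.
Hydraulic gradient i = Δh / L = 5.77 / 126 = 0.04579.
Darcy flux q = K · i = 26.18 × 0.04579 = 1.199 m/day.
Seepage velocity v = q / n_e = 1.199 / 0.32 = 3.746 m/day.
Travel time t = L / v = 126 / 3.746 = 33.63 days.

33.6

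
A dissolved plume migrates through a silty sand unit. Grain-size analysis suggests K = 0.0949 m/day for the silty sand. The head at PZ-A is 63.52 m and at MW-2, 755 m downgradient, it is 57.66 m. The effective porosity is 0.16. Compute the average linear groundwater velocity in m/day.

Hydraulic gradient i = (63.52 − 57.66) / 755 = 5.86 / 755 = 0.007762.
Darcy flux q = K · i = 0.09490 × 0.007762 = 0.0007366 m/day.
Seepage velocity v = q / n_e = 0.0007366 / 0.16 = 0.004604 m/day.

0.00460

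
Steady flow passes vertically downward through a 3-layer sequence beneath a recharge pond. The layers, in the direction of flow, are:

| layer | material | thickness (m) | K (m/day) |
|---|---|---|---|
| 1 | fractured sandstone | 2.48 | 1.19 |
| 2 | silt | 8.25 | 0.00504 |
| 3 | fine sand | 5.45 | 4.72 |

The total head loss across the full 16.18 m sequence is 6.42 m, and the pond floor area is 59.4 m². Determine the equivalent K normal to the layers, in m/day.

0.00986

Flow is perpendicular to layering, so the layers act in series and the equivalent K is the thickness-weighted harmonic mean.
Total thickness L = 2.48 + 8.25 + 5.45 = 16.18 m.
Σ(b_i/K_i) = 2.48/1.19 + 8.25/0.00504 + 5.45/4.72 = 1640 d.
K_eq = L / Σ(b_i/K_i) = 16.18 / 1640 = 0.009865 m/day.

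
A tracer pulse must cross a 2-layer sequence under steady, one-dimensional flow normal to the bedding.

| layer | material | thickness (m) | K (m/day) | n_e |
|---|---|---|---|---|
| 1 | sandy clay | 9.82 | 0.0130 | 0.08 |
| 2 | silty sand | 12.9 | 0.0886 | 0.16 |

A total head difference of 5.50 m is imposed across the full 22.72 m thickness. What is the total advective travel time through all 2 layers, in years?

1.28

With flow normal to the layers, continuity requires the same specific discharge q through every layer.
Σ(b_i/K_i) = 9.82/0.0130 + 12.9/0.0886 = 901.0 d.
q = Δh / Σ(b_i/K_i) = 5.50 / 901.0 = 0.006104 m/day.
In each layer the seepage velocity is v_i = q/n_i, so the layer transit time is t_i = b_i·n_i / q:
  layer 1 (sandy clay): t_1 = 9.82 × 0.08 / 0.006104 = 128.7 d
  layer 2 (silty sand): t_2 = 12.9 × 0.16 / 0.006104 = 338.1 d
Total t = Σ t_i = 466.8 days = 1.278 years.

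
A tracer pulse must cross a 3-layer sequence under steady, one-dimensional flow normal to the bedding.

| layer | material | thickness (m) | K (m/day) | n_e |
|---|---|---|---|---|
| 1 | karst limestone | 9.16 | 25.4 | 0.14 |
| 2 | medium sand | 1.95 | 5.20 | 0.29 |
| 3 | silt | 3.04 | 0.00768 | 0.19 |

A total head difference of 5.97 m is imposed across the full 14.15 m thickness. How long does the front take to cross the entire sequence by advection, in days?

With flow normal to the layers, continuity requires the same specific discharge q through every layer.
Σ(b_i/K_i) = 9.16/25.4 + 1.95/5.20 + 3.04/0.00768 = 396.6 d.
q = Δh / Σ(b_i/K_i) = 5.97 / 396.6 = 0.01505 m/day.
In each layer the seepage velocity is v_i = q/n_i, so the layer transit time is t_i = b_i·n_i / q:
  layer 1 (karst limestone): t_1 = 9.16 × 0.14 / 0.01505 = 85.19 d
  layer 2 (medium sand): t_2 = 1.95 × 0.29 / 0.01505 = 37.56 d
  layer 3 (silt): t_3 = 3.04 × 0.19 / 0.01505 = 38.37 d
Total t = Σ t_i = 161.1 days.

161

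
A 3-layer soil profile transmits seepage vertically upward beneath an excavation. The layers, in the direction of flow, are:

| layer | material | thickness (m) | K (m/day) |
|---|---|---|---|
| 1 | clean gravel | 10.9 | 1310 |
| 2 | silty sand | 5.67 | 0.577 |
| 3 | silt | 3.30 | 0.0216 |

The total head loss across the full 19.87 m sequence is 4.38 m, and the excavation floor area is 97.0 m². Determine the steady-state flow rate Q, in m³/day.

2.61

Flow is perpendicular to layering, so the layers act in series and the equivalent K is the thickness-weighted harmonic mean.
Total thickness L = 10.9 + 5.67 + 3.30 = 19.87 m.
Σ(b_i/K_i) = 10.9/1310 + 5.67/0.577 + 3.30/0.0216 = 162.6 d.
K_eq = L / Σ(b_i/K_i) = 19.87 / 162.6 = 0.1222 m/day.
Q = K_eq · A · (Δh/L) = 0.1222 × 97.0 × (4.38/19.87) = 2.613 m³/day.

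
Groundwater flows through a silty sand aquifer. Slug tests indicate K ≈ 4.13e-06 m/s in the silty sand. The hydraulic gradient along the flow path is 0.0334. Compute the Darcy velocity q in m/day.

Convert K: 4.13e-06 m/s × 86400 = 0.3568 m/day.
Hydraulic gradient i = 0.0334.
Specific discharge q = K · i = 0.3568 × 0.03340 = 0.01192 m/day.

0.0119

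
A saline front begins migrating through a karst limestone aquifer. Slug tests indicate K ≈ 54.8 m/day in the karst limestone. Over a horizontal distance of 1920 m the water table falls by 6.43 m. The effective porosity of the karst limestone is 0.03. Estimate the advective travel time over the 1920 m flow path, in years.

Hydraulic gradient i = Δh / L = 6.43 / 1920 = 0.003349.
Darcy flux q = K · i = 54.80 × 0.003349 = 0.1835 m/day.
Seepage velocity v = q / n_e = 0.1835 / 0.03 = 6.117 m/day.
Travel time t = L / v = 1920 / 6.117 = 313.9 days = 0.8593 years.

0.859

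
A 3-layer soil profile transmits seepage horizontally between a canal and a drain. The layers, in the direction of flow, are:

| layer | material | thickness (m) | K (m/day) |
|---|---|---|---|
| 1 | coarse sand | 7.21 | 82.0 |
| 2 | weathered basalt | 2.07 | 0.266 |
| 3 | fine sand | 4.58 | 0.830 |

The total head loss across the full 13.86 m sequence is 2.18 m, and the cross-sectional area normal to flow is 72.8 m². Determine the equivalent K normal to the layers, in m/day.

1.04

Flow is perpendicular to layering, so the layers act in series and the equivalent K is the thickness-weighted harmonic mean.
Total thickness L = 7.21 + 2.07 + 4.58 = 13.86 m.
Σ(b_i/K_i) = 7.21/82.0 + 2.07/0.266 + 4.58/0.830 = 13.39 d.
K_eq = L / Σ(b_i/K_i) = 13.86 / 13.39 = 1.035 m/day.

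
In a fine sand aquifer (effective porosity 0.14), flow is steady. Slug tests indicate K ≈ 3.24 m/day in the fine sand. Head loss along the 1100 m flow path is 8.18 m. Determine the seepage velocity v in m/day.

0.172

Hydraulic gradient i = Δh / L = 8.18 / 1100 = 0.007436.
Darcy flux q = K · i = 3.240 × 0.007436 = 0.02409 m/day.
Seepage velocity v = q / n_e = 0.02409 / 0.14 = 0.1721 m/day.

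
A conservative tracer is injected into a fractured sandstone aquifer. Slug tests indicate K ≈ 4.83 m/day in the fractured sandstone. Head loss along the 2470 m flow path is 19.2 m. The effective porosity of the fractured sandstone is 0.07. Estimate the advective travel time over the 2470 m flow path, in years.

Hydraulic gradient i = Δh / L = 19.2 / 2470 = 0.007773.
Darcy flux q = K · i = 4.830 × 0.007773 = 0.03754 m/day.
Seepage velocity v = q / n_e = 0.03754 / 0.07 = 0.5364 m/day.
Travel time t = L / v = 2470 / 0.5364 = 4605 days = 12.61 years.

12.6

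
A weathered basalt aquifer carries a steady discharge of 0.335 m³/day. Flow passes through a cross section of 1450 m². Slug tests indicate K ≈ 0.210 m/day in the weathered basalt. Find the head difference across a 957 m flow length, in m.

From Q = K·A·i, i = Q / (K·A) = 0.335 / (0.2100 × 1450) = 0.001100.
Head loss Δh = i · L = 0.001100 × 957 = 1.053 m.

1.05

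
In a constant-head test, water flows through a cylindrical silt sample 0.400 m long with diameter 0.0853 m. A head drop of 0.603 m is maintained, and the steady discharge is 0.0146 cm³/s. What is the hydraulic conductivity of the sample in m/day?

0.146

Cross-sectional area A = π·(d/2)² = π × (0.0853/2)² = 0.005715 m².
Convert discharge: 0.0146 cm³/s = 1.460e-08 m³/s.
Darcy's law rearranged: K = Q·L / (A·Δh) = 1.460e-08 × 0.400 / (0.005715 × 0.603) = 1.695e-06 m/s = 0.1464 m/day.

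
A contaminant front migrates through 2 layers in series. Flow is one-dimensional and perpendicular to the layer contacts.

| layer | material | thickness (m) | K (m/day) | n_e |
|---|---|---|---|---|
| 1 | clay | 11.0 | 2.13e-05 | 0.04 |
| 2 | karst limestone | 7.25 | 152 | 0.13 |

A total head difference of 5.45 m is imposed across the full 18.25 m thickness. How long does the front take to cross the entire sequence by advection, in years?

359

With flow normal to the layers, continuity requires the same specific discharge q through every layer.
Σ(b_i/K_i) = 11.0/2.13e-05 + 7.25/152 = 5.164e+05 d.
q = Δh / Σ(b_i/K_i) = 5.45 / 5.164e+05 = 1.055e-05 m/day.
In each layer the seepage velocity is v_i = q/n_i, so the layer transit time is t_i = b_i·n_i / q:
  layer 1 (clay): t_1 = 11.0 × 0.04 / 1.055e-05 = 41694 d
  layer 2 (karst limestone): t_2 = 7.25 × 0.13 / 1.055e-05 = 89310 d
Total t = Σ t_i = 1.310e+05 days = 358.7 years.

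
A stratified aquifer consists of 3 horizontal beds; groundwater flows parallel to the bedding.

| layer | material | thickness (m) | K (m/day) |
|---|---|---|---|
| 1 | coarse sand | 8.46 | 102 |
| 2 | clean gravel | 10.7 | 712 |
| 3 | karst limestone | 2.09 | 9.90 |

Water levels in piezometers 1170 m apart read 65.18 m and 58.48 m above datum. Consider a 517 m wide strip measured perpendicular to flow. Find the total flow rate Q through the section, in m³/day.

25200

Flow is parallel to layering, so each bed carries its own Darcy discharge and the transmissivities add.
Σ(K_i·b_i) = 102×8.46 + 712×10.7 + 9.90×2.09 = 8502 m²/day.
Hydraulic gradient i = (65.18 − 58.48) / 1170 = 6.7 / 1170 = 0.005726.
Q = Σ(K_i·b_i) · W · i = 8502 × 517 × 0.005726 = 25171 m³/day.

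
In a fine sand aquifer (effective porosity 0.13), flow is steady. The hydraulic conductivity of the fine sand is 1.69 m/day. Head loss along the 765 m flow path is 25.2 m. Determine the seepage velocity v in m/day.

0.428

Hydraulic gradient i = Δh / L = 25.2 / 765 = 0.03294.
Darcy flux q = K · i = 1.690 × 0.03294 = 0.05567 m/day.
Seepage velocity v = q / n_e = 0.05567 / 0.13 = 0.4282 m/day.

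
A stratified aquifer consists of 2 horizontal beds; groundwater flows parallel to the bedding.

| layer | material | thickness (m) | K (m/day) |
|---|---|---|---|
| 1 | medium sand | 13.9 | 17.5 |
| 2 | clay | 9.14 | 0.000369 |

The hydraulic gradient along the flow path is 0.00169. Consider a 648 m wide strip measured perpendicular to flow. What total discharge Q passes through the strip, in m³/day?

Flow is parallel to layering, so each bed carries its own Darcy discharge and the transmissivities add.
Σ(K_i·b_i) = 17.5×13.9 + 0.000369×9.14 = 243.3 m²/day.
Hydraulic gradient i = 0.00169.
Q = Σ(K_i·b_i) · W · i = 243.3 × 648 × 0.001690 = 266.4 m³/day.

266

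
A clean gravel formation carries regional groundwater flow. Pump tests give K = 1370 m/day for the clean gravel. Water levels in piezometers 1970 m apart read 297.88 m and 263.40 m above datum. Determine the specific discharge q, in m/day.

24.0

Hydraulic gradient i = (297.88 − 263.40) / 1970 = 34.48 / 1970 = 0.01750.
Specific discharge q = K · i = 1370 × 0.01750 = 23.98 m/day.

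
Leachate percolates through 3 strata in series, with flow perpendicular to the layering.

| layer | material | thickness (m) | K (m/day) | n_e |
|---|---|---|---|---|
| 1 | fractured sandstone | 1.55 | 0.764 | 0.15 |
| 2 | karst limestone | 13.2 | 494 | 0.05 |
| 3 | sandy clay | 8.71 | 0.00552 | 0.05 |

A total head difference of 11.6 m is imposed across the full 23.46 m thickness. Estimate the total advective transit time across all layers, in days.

With flow normal to the layers, continuity requires the same specific discharge q through every layer.
Σ(b_i/K_i) = 1.55/0.764 + 13.2/494 + 8.71/0.00552 = 1580 d.
q = Δh / Σ(b_i/K_i) = 11.6 / 1580 = 0.007342 m/day.
In each layer the seepage velocity is v_i = q/n_i, so the layer transit time is t_i = b_i·n_i / q:
  layer 1 (fractured sandstone): t_1 = 1.55 × 0.15 / 0.007342 = 31.67 d
  layer 2 (karst limestone): t_2 = 13.2 × 0.05 / 0.007342 = 89.89 d
  layer 3 (sandy clay): t_3 = 8.71 × 0.05 / 0.007342 = 59.32 d
Total t = Σ t_i = 180.9 days.

181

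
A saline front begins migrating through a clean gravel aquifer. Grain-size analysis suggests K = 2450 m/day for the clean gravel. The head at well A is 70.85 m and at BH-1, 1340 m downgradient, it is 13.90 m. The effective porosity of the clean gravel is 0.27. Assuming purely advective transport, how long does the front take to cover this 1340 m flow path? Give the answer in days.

3.47

Hydraulic gradient i = (70.85 − 13.90) / 1340 = 56.95 / 1340 = 0.04250.
Darcy flux q = K · i = 2450 × 0.04250 = 104.1 m/day.
Seepage velocity v = q / n_e = 104.1 / 0.27 = 385.6 m/day.
Travel time t = L / v = 1340 / 385.6 = 3.475 days.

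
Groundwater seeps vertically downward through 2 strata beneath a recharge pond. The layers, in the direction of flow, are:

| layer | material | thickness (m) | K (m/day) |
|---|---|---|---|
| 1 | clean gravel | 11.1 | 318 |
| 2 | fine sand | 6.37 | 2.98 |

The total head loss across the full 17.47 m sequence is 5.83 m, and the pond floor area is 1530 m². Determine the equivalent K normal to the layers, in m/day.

Flow is perpendicular to layering, so the layers act in series and the equivalent K is the thickness-weighted harmonic mean.
Total thickness L = 11.1 + 6.37 = 17.47 m.
Σ(b_i/K_i) = 11.1/318 + 6.37/2.98 = 2.172 d.
K_eq = L / Σ(b_i/K_i) = 17.47 / 2.172 = 8.041 m/day.

8.04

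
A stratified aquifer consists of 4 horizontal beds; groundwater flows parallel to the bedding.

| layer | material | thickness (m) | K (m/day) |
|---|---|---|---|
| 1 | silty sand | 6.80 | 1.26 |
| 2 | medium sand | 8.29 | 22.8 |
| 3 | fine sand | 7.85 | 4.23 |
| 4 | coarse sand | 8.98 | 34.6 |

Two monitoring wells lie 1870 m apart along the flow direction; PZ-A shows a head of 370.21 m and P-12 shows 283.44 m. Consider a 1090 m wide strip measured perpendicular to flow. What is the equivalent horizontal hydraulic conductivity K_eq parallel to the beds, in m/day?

Flow is parallel to layering, so each bed carries its own Darcy discharge and the transmissivities add.
Σ(K_i·b_i) = 1.26×6.80 + 22.8×8.29 + 4.23×7.85 + 34.6×8.98 = 541.5 m²/day.
Total thickness b = 31.92 m, so K_eq = Σ(K_i·b_i)/b = 16.96 m/day.

17.0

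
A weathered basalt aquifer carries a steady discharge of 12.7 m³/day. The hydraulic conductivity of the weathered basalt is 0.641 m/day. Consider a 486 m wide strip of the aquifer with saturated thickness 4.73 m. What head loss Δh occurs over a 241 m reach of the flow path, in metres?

Cross-sectional area A = 486 × 4.73 = 2299 m².
From Q = K·A·i, i = Q / (K·A) = 12.7 / (0.6410 × 2299) = 0.008619.
Head loss Δh = i · L = 0.008619 × 241 = 2.077 m.

2.08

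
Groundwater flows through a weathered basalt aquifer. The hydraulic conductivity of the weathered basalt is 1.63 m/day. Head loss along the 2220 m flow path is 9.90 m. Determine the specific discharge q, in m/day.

Hydraulic gradient i = Δh / L = 9.90 / 2220 = 0.004459.
Specific discharge q = K · i = 1.630 × 0.004459 = 0.007269 m/day.

0.00727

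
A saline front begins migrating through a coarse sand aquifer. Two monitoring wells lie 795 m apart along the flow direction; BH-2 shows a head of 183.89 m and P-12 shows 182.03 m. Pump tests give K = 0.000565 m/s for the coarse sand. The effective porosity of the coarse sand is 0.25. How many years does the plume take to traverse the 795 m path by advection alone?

Convert K: 0.000565 m/s × 86400 = 48.82 m/day.
Hydraulic gradient i = (183.89 − 182.03) / 795 = 1.86 / 795 = 0.002340.
Darcy flux q = K · i = 48.82 × 0.002340 = 0.1142 m/day.
Seepage velocity v = q / n_e = 0.1142 / 0.25 = 0.4568 m/day.
Travel time t = L / v = 795 / 0.4568 = 1740 days = 4.764 years.

4.76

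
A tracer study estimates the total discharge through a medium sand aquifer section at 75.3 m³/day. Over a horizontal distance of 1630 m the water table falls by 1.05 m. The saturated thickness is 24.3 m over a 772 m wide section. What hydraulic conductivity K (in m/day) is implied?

Cross-sectional area A = 772 × 24.3 = 18760 m².
Hydraulic gradient i = Δh / L = 1.05 / 1630 = 0.0006442.
From Q = K·A·i, K = Q / (A·i) = 75.3 / (18760 × 0.0006442) = 6.231 m/day.

6.23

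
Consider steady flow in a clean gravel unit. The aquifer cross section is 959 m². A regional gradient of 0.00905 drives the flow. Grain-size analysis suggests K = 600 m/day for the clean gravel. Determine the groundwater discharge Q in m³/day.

5210

Hydraulic gradient i = 0.00905.
Darcy's law: Q = K · A · i = 600.0 × 959.0 × 0.009050 = 5207 m³/day.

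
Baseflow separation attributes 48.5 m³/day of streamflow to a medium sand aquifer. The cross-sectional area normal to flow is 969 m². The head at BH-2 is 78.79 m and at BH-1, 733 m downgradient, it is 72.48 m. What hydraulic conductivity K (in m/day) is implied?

5.81

Hydraulic gradient i = (78.79 − 72.48) / 733 = 6.31 / 733 = 0.008608.
From Q = K·A·i, K = Q / (A·i) = 48.5 / (969.0 × 0.008608) = 5.814 m/day.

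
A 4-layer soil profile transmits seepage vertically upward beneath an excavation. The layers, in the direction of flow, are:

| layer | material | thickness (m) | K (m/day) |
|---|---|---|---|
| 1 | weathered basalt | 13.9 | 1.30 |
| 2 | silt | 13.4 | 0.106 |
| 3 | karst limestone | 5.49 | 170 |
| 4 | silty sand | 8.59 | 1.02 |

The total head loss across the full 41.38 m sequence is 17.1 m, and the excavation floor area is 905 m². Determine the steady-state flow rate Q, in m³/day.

Flow is perpendicular to layering, so the layers act in series and the equivalent K is the thickness-weighted harmonic mean.
Total thickness L = 13.9 + 13.4 + 5.49 + 8.59 = 41.38 m.
Σ(b_i/K_i) = 13.9/1.30 + 13.4/0.106 + 5.49/170 + 8.59/1.02 = 145.6 d.
K_eq = L / Σ(b_i/K_i) = 41.38 / 145.6 = 0.2843 m/day.
Q = K_eq · A · (Δh/L) = 0.2843 × 905 × (17.1/41.38) = 106.3 m³/day.

106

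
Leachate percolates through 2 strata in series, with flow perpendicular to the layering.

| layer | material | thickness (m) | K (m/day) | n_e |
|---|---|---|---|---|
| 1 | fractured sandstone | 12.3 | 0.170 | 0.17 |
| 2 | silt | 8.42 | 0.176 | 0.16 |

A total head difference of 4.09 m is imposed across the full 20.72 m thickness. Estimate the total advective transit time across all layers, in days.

With flow normal to the layers, continuity requires the same specific discharge q through every layer.
Σ(b_i/K_i) = 12.3/0.170 + 8.42/0.176 = 120.2 d.
q = Δh / Σ(b_i/K_i) = 4.09 / 120.2 = 0.03403 m/day.
In each layer the seepage velocity is v_i = q/n_i, so the layer transit time is t_i = b_i·n_i / q:
  layer 1 (fractured sandstone): t_1 = 12.3 × 0.17 / 0.03403 = 61.45 d
  layer 2 (silt): t_2 = 8.42 × 0.16 / 0.03403 = 39.59 d
Total t = Σ t_i = 101.0 days.

101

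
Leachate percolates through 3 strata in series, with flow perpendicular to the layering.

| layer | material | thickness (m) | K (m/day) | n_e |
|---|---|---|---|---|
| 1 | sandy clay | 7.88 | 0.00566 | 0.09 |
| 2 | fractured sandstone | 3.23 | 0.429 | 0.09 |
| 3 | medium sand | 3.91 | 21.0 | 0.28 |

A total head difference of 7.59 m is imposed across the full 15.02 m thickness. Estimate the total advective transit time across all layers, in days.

386

With flow normal to the layers, continuity requires the same specific discharge q through every layer.
Σ(b_i/K_i) = 7.88/0.00566 + 3.23/0.429 + 3.91/21.0 = 1400 d.
q = Δh / Σ(b_i/K_i) = 7.59 / 1400 = 0.005422 m/day.
In each layer the seepage velocity is v_i = q/n_i, so the layer transit time is t_i = b_i·n_i / q:
  layer 1 (sandy clay): t_1 = 7.88 × 0.09 / 0.005422 = 130.8 d
  layer 2 (fractured sandstone): t_2 = 3.23 × 0.09 / 0.005422 = 53.62 d
  layer 3 (medium sand): t_3 = 3.91 × 0.28 / 0.005422 = 201.9 d
Total t = Σ t_i = 386.4 days.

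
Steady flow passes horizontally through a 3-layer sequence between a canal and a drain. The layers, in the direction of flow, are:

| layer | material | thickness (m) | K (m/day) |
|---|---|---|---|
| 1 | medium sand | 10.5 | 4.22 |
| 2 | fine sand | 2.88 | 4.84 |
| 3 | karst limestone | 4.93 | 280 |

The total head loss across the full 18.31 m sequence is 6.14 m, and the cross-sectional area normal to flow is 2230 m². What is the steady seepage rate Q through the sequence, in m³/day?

4420

Flow is perpendicular to layering, so the layers act in series and the equivalent K is the thickness-weighted harmonic mean.
Total thickness L = 10.5 + 2.88 + 4.93 = 18.31 m.
Σ(b_i/K_i) = 10.5/4.22 + 2.88/4.84 + 4.93/280 = 3.101 d.
K_eq = L / Σ(b_i/K_i) = 18.31 / 3.101 = 5.905 m/day.
Q = K_eq · A · (Δh/L) = 5.905 × 2230 × (6.14/18.31) = 4416 m³/day.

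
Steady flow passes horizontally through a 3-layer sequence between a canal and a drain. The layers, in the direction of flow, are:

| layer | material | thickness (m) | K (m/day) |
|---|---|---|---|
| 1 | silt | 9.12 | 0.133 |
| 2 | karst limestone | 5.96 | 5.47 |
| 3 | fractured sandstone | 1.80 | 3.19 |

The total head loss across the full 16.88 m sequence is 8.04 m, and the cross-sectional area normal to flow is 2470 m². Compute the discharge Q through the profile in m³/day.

283

Flow is perpendicular to layering, so the layers act in series and the equivalent K is the thickness-weighted harmonic mean.
Total thickness L = 9.12 + 5.96 + 1.80 = 16.88 m.
Σ(b_i/K_i) = 9.12/0.133 + 5.96/5.47 + 1.80/3.19 = 70.23 d.
K_eq = L / Σ(b_i/K_i) = 16.88 / 70.23 = 0.2404 m/day.
Q = K_eq · A · (Δh/L) = 0.2404 × 2470 × (8.04/16.88) = 282.8 m³/day.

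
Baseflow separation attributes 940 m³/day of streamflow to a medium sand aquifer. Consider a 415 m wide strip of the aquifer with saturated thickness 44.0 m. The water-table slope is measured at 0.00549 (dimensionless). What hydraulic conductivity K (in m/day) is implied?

9.38

Cross-sectional area A = 415 × 44.0 = 18260 m².
Hydraulic gradient i = 0.00549.
From Q = K·A·i, K = Q / (A·i) = 940 / (18260 × 0.005490) = 9.377 m/day.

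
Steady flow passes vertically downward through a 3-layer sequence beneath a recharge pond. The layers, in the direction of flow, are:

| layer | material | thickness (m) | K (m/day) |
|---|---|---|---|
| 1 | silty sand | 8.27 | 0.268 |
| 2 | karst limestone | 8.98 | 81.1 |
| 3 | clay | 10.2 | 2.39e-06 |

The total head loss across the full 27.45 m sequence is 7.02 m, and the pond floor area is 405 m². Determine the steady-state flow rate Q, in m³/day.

0.000666

Flow is perpendicular to layering, so the layers act in series and the equivalent K is the thickness-weighted harmonic mean.
Total thickness L = 8.27 + 8.98 + 10.2 = 27.45 m.
Σ(b_i/K_i) = 8.27/0.268 + 8.98/81.1 + 10.2/2.39e-06 = 4.268e+06 d.
K_eq = L / Σ(b_i/K_i) = 27.45 / 4.268e+06 = 6.432e-06 m/day.
Q = K_eq · A · (Δh/L) = 6.432e-06 × 405 × (7.02/27.45) = 0.0006662 m³/day.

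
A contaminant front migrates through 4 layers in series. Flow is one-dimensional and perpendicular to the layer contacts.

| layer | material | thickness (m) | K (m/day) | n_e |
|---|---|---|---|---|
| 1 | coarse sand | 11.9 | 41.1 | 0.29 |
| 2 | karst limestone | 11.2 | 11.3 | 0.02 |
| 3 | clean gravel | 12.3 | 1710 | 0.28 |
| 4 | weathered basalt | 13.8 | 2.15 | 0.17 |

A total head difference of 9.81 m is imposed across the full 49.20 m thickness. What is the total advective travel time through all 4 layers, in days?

With flow normal to the layers, continuity requires the same specific discharge q through every layer.
Σ(b_i/K_i) = 11.9/41.1 + 11.2/11.3 + 12.3/1710 + 13.8/2.15 = 7.706 d.
q = Δh / Σ(b_i/K_i) = 9.81 / 7.706 = 1.273 m/day.
In each layer the seepage velocity is v_i = q/n_i, so the layer transit time is t_i = b_i·n_i / q:
  layer 1 (coarse sand): t_1 = 11.9 × 0.29 / 1.273 = 2.711 d
  layer 2 (karst limestone): t_2 = 11.2 × 0.02 / 1.273 = 0.1760 d
  layer 3 (clean gravel): t_3 = 12.3 × 0.28 / 1.273 = 2.706 d
  layer 4 (weathered basalt): t_4 = 13.8 × 0.17 / 1.273 = 1.843 d
Total t = Σ t_i = 7.435 days.

7.44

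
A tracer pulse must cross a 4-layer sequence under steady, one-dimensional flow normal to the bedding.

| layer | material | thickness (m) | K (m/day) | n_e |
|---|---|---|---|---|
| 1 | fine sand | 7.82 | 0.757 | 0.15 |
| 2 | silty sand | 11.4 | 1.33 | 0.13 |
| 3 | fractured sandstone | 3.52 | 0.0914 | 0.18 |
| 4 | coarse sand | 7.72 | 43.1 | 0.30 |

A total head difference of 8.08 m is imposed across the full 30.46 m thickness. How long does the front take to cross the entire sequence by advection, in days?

With flow normal to the layers, continuity requires the same specific discharge q through every layer.
Σ(b_i/K_i) = 7.82/0.757 + 11.4/1.33 + 3.52/0.0914 + 7.72/43.1 = 57.59 d.
q = Δh / Σ(b_i/K_i) = 8.08 / 57.59 = 0.1403 m/day.
In each layer the seepage velocity is v_i = q/n_i, so the layer transit time is t_i = b_i·n_i / q:
  layer 1 (fine sand): t_1 = 7.82 × 0.15 / 0.1403 = 8.361 d
  layer 2 (silty sand): t_2 = 11.4 × 0.13 / 0.1403 = 10.56 d
  layer 3 (fractured sandstone): t_3 = 3.52 × 0.18 / 0.1403 = 4.516 d
  layer 4 (coarse sand): t_4 = 7.72 × 0.30 / 0.1403 = 16.51 d
Total t = Σ t_i = 39.95 days.

39.9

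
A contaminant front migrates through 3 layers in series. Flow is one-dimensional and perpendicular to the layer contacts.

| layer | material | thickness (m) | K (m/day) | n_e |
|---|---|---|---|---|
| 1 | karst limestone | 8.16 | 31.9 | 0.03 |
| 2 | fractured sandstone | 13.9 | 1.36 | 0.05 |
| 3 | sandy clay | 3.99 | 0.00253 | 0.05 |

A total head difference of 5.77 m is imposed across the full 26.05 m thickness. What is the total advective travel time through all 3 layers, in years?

0.858

With flow normal to the layers, continuity requires the same specific discharge q through every layer.
Σ(b_i/K_i) = 8.16/31.9 + 13.9/1.36 + 3.99/0.00253 = 1588 d.
q = Δh / Σ(b_i/K_i) = 5.77 / 1588 = 0.003635 m/day.
In each layer the seepage velocity is v_i = q/n_i, so the layer transit time is t_i = b_i·n_i / q:
  layer 1 (karst limestone): t_1 = 8.16 × 0.03 / 0.003635 = 67.35 d
  layer 2 (fractured sandstone): t_2 = 13.9 × 0.05 / 0.003635 = 191.2 d
  layer 3 (sandy clay): t_3 = 3.99 × 0.05 / 0.003635 = 54.89 d
Total t = Σ t_i = 313.5 days = 0.8582 years.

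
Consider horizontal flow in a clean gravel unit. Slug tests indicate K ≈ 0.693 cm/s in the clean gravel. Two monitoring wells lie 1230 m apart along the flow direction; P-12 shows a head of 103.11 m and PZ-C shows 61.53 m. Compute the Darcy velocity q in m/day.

Convert K: 0.693 cm/s × 864 = 598.8 m/day.
Hydraulic gradient i = (103.11 − 61.53) / 1230 = 41.58 / 1230 = 0.03380.
Specific discharge q = K · i = 598.8 × 0.03380 = 20.24 m/day.

20.2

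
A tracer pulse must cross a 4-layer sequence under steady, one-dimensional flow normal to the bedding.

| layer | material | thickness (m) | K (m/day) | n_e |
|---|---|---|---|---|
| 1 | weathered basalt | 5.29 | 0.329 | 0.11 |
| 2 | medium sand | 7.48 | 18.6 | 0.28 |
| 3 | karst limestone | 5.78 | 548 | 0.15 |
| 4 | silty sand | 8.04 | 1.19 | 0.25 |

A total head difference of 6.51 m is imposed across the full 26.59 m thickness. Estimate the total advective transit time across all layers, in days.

With flow normal to the layers, continuity requires the same specific discharge q through every layer.
Σ(b_i/K_i) = 5.29/0.329 + 7.48/18.6 + 5.78/548 + 8.04/1.19 = 23.25 d.
q = Δh / Σ(b_i/K_i) = 6.51 / 23.25 = 0.2800 m/day.
In each layer the seepage velocity is v_i = q/n_i, so the layer transit time is t_i = b_i·n_i / q:
  layer 1 (weathered basalt): t_1 = 5.29 × 0.11 / 0.2800 = 2.078 d
  layer 2 (medium sand): t_2 = 7.48 × 0.28 / 0.2800 = 7.479 d
  layer 3 (karst limestone): t_3 = 5.78 × 0.15 / 0.2800 = 3.096 d
  layer 4 (silty sand): t_4 = 8.04 × 0.25 / 0.2800 = 7.178 d
Total t = Σ t_i = 19.83 days.

19.8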